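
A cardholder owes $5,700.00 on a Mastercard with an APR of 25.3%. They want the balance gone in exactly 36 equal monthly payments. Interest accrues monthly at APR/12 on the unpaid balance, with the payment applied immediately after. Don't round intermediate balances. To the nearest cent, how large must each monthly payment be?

$227.54

Monthly rate r = 25.3%/12 = 2.10833% = 0.0210833.
Level-payment amortization: P = B₀·r / (1 − (1+r)^(−n)) = 5700.00·0.0210833 / (1 − 1.02108^(−36)).
Denominator 1 − (1+r)^(−36) = 0.528157288.
P = 120.175 / 0.528157288 ≈ 227.54.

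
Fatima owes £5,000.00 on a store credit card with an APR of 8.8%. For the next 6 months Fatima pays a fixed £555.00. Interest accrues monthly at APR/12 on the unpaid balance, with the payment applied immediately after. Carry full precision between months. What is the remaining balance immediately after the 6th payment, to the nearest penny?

£1,832.42

Monthly rate r = 8.8%/12 = 0.733333% = 0.00733333.
Each month: B ← B·(1+r) − £555.00.
Month 1: interest £36.67; balance after payment £4,481.67.
Month 2: interest £32.87; balance after payment £3,959.53.
Month 3: interest £29.04; balance after payment £3,433.57.
Month 4: interest £25.18; balance after payment £2,903.75.
Month 5: interest £21.29; balance after payment £2,370.04.
Month 6: interest £17.38; balance after payment £1,832.42.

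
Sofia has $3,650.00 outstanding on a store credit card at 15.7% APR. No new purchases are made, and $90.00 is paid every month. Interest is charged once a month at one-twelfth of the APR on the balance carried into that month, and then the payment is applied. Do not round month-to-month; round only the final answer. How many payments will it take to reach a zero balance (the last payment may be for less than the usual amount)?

59 months

Monthly rate r = 15.7%/12 = 1.30833% = 0.0130833.
Recurrence: B ← B·(1+r) − $90.00.
Month 1: interest $47.75; balance after payment $3,607.75.
Month 2: interest $47.20; balance after payment $3,564.96.
Closed form: n = −ln(1 − rB₀/P)/ln(1+r) = −ln(0.4694)/ln(1.01308) ≈ 58.184, so the balance reaches zero during payment 59.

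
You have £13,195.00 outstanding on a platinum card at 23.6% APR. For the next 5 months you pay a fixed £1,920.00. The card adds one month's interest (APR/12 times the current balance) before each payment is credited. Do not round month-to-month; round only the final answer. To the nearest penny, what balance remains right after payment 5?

Monthly rate r = 23.6%/12 = 1.96667% = 0.0196667.
Each month: B ← B·(1+r) − £1,920.00.
Month 1: interest £259.50; balance after payment £11,534.50.
Month 2: interest £226.85; balance after payment £9,841.35.
Month 3: interest £193.55; balance after payment £8,114.89.
Month 4: interest £159.59; balance after payment £6,354.49.
Month 5: interest £124.97; balance after payment £4,559.46.

£4,559.46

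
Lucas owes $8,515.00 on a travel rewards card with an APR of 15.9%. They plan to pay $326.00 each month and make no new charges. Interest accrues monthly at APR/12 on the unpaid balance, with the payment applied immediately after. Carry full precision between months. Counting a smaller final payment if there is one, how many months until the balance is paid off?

33 payments

Monthly rate r = 15.9%/12 = 1.325% = 0.01325.
Recurrence: B ← B·(1+r) − $326.00.
Month 1: interest $112.82; balance after payment $8,301.82.
Month 2: interest $110.00; balance after payment $8,085.82.
Closed form: n = −ln(1 − rB₀/P)/ln(1+r) = −ln(0.65391)/ln(1.01325) ≈ 32.271, so the balance reaches zero during payment 33.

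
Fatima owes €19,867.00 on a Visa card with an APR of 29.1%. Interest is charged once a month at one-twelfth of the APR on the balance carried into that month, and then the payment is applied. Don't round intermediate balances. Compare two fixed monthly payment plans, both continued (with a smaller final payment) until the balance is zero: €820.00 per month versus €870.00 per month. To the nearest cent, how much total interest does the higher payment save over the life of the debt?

€1,007.09

Monthly rate r = 29.1%/12 = 2.425% = 0.02425.
At €820.00/mo: n = ⌈−ln(1 − rB₀/P)/ln(1+r)⌉ = 37 payments (last €787.82); total interest = total paid − €19,867.00 = €10,440.82.
At €870.00/mo: 34 payments (last €590.73); total interest €9,433.73.
Interest saved = €10,440.82 − €9,433.73 = €1,007.09.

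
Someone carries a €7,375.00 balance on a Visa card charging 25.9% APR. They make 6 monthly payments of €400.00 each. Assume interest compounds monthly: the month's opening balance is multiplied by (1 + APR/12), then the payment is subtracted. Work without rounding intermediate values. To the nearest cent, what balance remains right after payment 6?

Monthly rate r = 25.9%/12 = 2.15833% = 0.0215833.
Each month: B ← B·(1+r) − €400.00.
Month 1: interest €159.18; balance after payment €7,134.18.
Month 2: interest €153.98; balance after payment €6,888.16.
Month 3: interest €148.67; balance after payment €6,636.83.
Month 4: interest €143.24; balance after payment €6,380.07.
Month 5: interest €137.70; balance after payment €6,117.77.
Month 6: interest €132.04; balance after payment €5,849.82.

€5,849.82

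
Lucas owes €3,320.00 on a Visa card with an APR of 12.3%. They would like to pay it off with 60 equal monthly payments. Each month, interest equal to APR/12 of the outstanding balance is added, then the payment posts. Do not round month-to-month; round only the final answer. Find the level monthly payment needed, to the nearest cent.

€74.36

Monthly rate r = 12.3%/12 = 1.025% = 0.01025.
Level-payment amortization: P = B₀·r / (1 − (1+r)^(−n)) = 3320.00·0.01025 / (1 − 1.01025^(−60)).
Denominator 1 − (1+r)^(−60) = 0.457663976.
P = 34.03 / 0.457663976 ≈ 74.36.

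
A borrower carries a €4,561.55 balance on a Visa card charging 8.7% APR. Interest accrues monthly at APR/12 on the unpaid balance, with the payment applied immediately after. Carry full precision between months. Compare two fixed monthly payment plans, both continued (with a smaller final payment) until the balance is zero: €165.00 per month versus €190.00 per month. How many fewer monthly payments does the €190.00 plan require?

Monthly rate r = 8.7%/12 = 0.725% = 0.00725.
At €165.00/mo: n = ⌈−ln(1 − rB₀/P)/ln(1+r)⌉ = 31 payments (last €159.18); total interest = total paid − €4,561.55 = €547.63.
At €190.00/mo: 27 payments (last €89.92); total interest €468.37.
Payments saved = 31 − 27 = 4.

4 fewer payments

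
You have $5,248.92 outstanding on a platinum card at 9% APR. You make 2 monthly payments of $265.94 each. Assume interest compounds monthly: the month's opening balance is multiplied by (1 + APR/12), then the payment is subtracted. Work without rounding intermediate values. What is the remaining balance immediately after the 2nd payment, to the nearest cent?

$4,794.07

Monthly rate r = 9%/12 = 0.75% = 0.0075.
Each month: B ← B·(1+r) − $265.94.
Month 1: interest $39.37; balance after payment $5,022.35.
Month 2: interest $37.67; balance after payment $4,794.07.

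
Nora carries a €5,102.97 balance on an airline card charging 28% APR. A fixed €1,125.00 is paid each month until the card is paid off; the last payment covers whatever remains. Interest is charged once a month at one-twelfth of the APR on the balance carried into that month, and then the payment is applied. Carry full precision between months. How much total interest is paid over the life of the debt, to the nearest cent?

Monthly rate r = 28%/12 = 2.33333% = 0.0233333.
Payoff takes n = ⌈−ln(1 − rB₀/P)/ln(1+r)⌉ = ⌈4.850⌉ = 5 payments; the last is €958.06.
Total paid = 4·€1,125.00 + €958.06 = €5,458.06.
Total interest = total paid − principal = €5,458.06 − €5,102.97 = €355.09.

€355.09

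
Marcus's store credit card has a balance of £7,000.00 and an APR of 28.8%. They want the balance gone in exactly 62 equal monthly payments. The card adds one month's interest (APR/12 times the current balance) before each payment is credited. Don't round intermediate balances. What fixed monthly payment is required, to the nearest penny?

£218.13

Monthly rate r = 28.8%/12 = 2.4% = 0.024.
Level-payment amortization: P = B₀·r / (1 − (1+r)^(−n)) = 7000.00·0.024 / (1 − 1.024^(−62)).
Denominator 1 − (1+r)^(−62) = 0.770172132.
P = 168 / 0.770172132 ≈ 218.13.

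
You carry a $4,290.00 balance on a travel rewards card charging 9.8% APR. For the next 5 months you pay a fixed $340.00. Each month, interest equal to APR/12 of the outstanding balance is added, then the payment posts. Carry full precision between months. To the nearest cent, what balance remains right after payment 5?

Monthly rate r = 9.8%/12 = 0.816667% = 0.00816667.
Each month: B ← B·(1+r) − $340.00.
Month 1: interest $35.04; balance after payment $3,985.03.
Month 2: interest $32.54; balance after payment $3,677.58.
Month 3: interest $30.03; balance after payment $3,367.61.
Month 4: interest $27.50; balance after payment $3,055.12.
Month 5: interest $24.95; balance after payment $2,740.07.

$2,740.07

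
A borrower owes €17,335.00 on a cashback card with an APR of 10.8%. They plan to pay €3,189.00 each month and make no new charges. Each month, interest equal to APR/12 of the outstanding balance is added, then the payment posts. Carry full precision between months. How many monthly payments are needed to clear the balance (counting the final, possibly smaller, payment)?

Monthly rate r = 10.8%/12 = 0.9% = 0.009.
Recurrence: B ← B·(1+r) − €3,189.00.
Month 1: interest €156.02; balance after payment €14,302.01.
Month 2: interest €128.72; balance after payment €11,241.73.
Month 3: interest €101.18; balance after payment €8,153.91.
Month 4: interest €73.39; balance after payment €5,038.29.
Month 5: interest €45.34; balance after payment €1,894.64.
Month 6: interest €17.05; balance after payment €0.00.

6 months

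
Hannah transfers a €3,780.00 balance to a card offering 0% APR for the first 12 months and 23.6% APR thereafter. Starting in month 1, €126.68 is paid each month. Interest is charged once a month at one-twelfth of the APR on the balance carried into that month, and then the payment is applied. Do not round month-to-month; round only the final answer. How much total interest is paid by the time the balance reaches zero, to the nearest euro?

Promo months 1–12 at r₀ = 0%/12 = 0; months 13+ at r₁ = 23.6%/12 = 0.0196667.
After month 12 (no interest yet): B = €3,780.00 − 12·€126.68 = €2,259.84.
Then at r₁ with €126.68/mo: n₂ = −ln(1 − r₁·B/P)/ln(1+r₁) ≈ 22.18 → 23 more payments.
Total paid = 34·€126.68 + €23.59 = €4,330.71; interest = €4,330.71 − €3,780.00 = €550.71.

€551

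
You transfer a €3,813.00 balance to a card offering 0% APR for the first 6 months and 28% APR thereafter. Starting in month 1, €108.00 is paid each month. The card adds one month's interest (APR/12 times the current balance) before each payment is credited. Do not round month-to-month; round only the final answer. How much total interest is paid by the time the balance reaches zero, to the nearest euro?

€2,226

Promo months 1–6 at r₀ = 0%/12 = 0; months 7+ at r₁ = 28%/12 = 0.0233333.
After month 6 (no interest yet): B = €3,813.00 − 6·€108.00 = €3,165.00.
Then at r₁ with €108.00/mo: n₂ = −ln(1 − r₁·B/P)/ln(1+r₁) ≈ 49.92 → 50 more payments.
Total paid = 55·€108.00 + €99.22 = €6,039.22; interest = €6,039.22 − €3,813.00 = €2,226.22.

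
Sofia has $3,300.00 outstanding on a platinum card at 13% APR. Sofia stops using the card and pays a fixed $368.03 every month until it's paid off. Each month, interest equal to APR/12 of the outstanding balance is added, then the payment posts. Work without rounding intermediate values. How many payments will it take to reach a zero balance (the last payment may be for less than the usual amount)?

Monthly rate r = 13%/12 = 1.08333% = 0.0108333.
Recurrence: B ← B·(1+r) − $368.03.
Month 1: interest $35.75; balance after payment $2,967.72.
Month 2: interest $32.15; balance after payment $2,631.84.
Closed form: n = −ln(1 − rB₀/P)/ln(1+r) = −ln(0.90286)/ln(1.01083) ≈ 9.484, so the balance reaches zero during payment 10.

10 months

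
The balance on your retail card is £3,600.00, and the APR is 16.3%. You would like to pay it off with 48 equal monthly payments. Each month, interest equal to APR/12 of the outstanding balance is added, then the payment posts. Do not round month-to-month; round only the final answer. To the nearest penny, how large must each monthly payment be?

£102.58

Monthly rate r = 16.3%/12 = 1.35833% = 0.0135833.
Level-payment amortization: P = B₀·r / (1 − (1+r)^(−n)) = 3600.00·0.0135833 / (1 − 1.01358^(−48)).
Denominator 1 − (1+r)^(−48) = 0.476705842.
P = 48.9 / 0.476705842 ≈ 102.58.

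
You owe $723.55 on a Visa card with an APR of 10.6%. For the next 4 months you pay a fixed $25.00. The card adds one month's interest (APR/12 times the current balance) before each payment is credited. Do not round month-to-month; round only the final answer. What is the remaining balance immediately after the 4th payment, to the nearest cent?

$648.12

Monthly rate r = 10.6%/12 = 0.883333% = 0.00883333.
Each month: B ← B·(1+r) − $25.00.
Month 1: interest $6.39; balance after payment $704.94.
Month 2: interest $6.23; balance after payment $686.17.
Month 3: interest $6.06; balance after payment $667.23.
Month 4: interest $5.89; balance after payment $648.12.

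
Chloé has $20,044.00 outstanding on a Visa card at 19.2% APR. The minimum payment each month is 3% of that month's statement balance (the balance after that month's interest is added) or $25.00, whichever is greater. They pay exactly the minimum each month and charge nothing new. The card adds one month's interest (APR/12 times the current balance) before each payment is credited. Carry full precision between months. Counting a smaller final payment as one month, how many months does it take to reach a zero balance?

267 months

Monthly rate r = 19.2%/12 = 1.6% = 0.016.
While 3% of the post-interest balance exceeds $25.00, each month B ← (B·(1+r))·(1 − 0.03), i.e. B shrinks by the factor (1+r)·0.97 = 0.98552.
This holds for months 1–220. Entering month 221 the balance is $809.81; 3% of the post-interest balance is now below $25.00, so the flat $25.00 minimum applies from here.
From month 221 a fixed $25.00 at rate r clears $809.81 in 47 more payments. Total: 220 + 47 = 267 months.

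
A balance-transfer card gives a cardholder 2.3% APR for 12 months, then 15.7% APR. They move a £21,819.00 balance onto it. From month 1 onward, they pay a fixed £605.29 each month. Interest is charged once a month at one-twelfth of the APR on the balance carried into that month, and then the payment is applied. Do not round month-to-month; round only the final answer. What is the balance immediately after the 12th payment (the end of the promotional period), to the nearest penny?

Promo months 1–12 at r₀ = 2.3%/12 = 0.00191667; months 13+ at r₁ = 15.7%/12 = 0.0130833.
After month 12: iterate B ← B·(1+r₀) − £605.29 for 12 months → £14,985.62.

£14,985.62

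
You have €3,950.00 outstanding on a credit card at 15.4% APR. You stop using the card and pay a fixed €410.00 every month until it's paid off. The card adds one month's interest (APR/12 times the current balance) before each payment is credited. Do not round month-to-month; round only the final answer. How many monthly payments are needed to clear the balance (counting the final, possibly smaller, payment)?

11 months

Monthly rate r = 15.4%/12 = 1.28333% = 0.0128333.
Recurrence: B ← B·(1+r) − €410.00.
Month 1: interest €50.69; balance after payment €3,590.69.
Month 2: interest €46.08; balance after payment €3,226.77.
Closed form: n = −ln(1 − rB₀/P)/ln(1+r) = −ln(0.87636)/ln(1.01283) ≈ 10.350, so the balance reaches zero during payment 11.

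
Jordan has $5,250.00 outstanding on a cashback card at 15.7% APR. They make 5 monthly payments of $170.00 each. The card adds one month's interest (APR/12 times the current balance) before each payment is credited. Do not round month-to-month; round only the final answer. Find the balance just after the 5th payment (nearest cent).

Monthly rate r = 15.7%/12 = 1.30833% = 0.0130833.
Each month: B ← B·(1+r) − $170.00.
Month 1: interest $68.69; balance after payment $5,148.69.
Month 2: interest $67.36; balance after payment $5,046.05.
Month 3: interest $66.02; balance after payment $4,942.07.
Month 4: interest $64.66; balance after payment $4,836.73.
Month 5: interest $63.28; balance after payment $4,730.01.

$4,730.01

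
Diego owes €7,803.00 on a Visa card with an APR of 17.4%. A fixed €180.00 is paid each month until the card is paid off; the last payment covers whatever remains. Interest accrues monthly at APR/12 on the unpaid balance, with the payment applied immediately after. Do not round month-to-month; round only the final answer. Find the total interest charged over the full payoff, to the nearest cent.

€4,580.86

Monthly rate r = 17.4%/12 = 1.45% = 0.0145.
Payoff takes n = ⌈−ln(1 − rB₀/P)/ln(1+r)⌉ = ⌈68.798⌉ = 69 payments; the last is €143.86.
Total paid = 68·€180.00 + €143.86 = €12,383.86.
Total interest = total paid − principal = €12,383.86 − €7,803.00 = €4,580.86.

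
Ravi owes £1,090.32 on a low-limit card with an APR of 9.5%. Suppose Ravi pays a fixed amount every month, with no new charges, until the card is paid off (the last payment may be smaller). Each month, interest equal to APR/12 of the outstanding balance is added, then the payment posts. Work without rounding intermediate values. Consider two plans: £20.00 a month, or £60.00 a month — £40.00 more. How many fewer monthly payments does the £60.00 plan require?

52 fewer payments

Monthly rate r = 9.5%/12 = 0.791667% = 0.00791667.
At £20.00/mo: n = ⌈−ln(1 − rB₀/P)/ln(1+r)⌉ = 72 payments (last £12.78); total interest = total paid − £1,090.32 = £342.46.
At £60.00/mo: 20 payments (last £41.89); total interest £91.57.
Payments saved = 72 − 20 = 52.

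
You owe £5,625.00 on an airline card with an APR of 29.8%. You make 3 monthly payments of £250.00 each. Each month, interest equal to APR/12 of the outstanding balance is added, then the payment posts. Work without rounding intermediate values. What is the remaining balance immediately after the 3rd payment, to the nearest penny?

£5,285.78

Monthly rate r = 29.8%/12 = 2.48333% = 0.0248333.
Each month: B ← B·(1+r) − £250.00.
Month 1: interest £139.69; balance after payment £5,514.69.
Month 2: interest £136.95; balance after payment £5,401.64.
Month 3: interest £134.14; balance after payment £5,285.78.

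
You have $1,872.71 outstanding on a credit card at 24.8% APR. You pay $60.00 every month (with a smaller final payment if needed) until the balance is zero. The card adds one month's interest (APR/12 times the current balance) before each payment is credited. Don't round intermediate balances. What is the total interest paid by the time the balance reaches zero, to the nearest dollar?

$1,165

Monthly rate r = 24.8%/12 = 2.06667% = 0.0206667.
Payoff takes n = ⌈−ln(1 − rB₀/P)/ln(1+r)⌉ = ⌈50.634⌉ = 51 payments; the last is $38.16.
Total paid = 50·$60.00 + $38.16 = $3,038.16.
Total interest = total paid − principal = $3,038.16 − $1,872.71 = $1,165.45.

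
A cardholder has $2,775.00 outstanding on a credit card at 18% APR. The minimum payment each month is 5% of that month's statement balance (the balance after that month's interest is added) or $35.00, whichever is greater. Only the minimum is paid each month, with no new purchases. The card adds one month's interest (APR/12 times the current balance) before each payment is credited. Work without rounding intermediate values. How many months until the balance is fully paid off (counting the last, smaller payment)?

Monthly rate r = 18%/12 = 1.5% = 0.015.
While 5% of the post-interest balance exceeds $35.00, each month B ← (B·(1+r))·(1 − 0.05), i.e. B shrinks by the factor (1+r)·0.95 = 0.96425.
This holds for months 1–39. Entering month 40 the balance is $670.90; 5% of the post-interest balance is now below $35.00, so the flat $35.00 minimum applies from here.
From month 40 a fixed $35.00 at rate r clears $670.90 in 23 more payments. Total: 39 + 23 = 62 months.

62 months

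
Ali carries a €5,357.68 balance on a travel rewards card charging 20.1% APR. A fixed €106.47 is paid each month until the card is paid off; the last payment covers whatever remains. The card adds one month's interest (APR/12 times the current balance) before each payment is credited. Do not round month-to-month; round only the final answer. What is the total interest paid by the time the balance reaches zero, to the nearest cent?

Monthly rate r = 20.1%/12 = 1.675% = 0.01675.
Payoff takes n = ⌈−ln(1 − rB₀/P)/ln(1+r)⌉ = ⌈111.414⌉ = 112 payments; the last is €44.30.
Total paid = 111·€106.47 + €44.30 = €11,862.47.
Total interest = total paid − principal = €11,862.47 − €5,357.68 = €6,504.79.

€6,504.79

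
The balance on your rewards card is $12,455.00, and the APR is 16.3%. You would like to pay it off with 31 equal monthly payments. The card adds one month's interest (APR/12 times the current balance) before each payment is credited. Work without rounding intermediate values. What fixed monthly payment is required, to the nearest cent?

Monthly rate r = 16.3%/12 = 1.35833% = 0.0135833.
Level-payment amortization: P = B₀·r / (1 − (1+r)^(−n)) = 12455.00·0.0135833 / (1 − 1.01358^(−31)).
Denominator 1 − (1+r)^(−31) = 0.341801757.
P = 169.18 / 0.341801757 ≈ 494.97.

$494.97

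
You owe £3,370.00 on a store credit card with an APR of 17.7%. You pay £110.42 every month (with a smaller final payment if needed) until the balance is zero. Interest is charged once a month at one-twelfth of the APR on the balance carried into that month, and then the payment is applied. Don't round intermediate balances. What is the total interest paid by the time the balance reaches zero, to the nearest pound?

£1,141

Monthly rate r = 17.7%/12 = 1.475% = 0.01475.
Payoff takes n = ⌈−ln(1 − rB₀/P)/ln(1+r)⌉ = ⌈40.850⌉ = 41 payments; the last is £93.99.
Total paid = 40·£110.42 + £93.99 = £4,510.79.
Total interest = total paid − principal = £4,510.79 − £3,370.00 = £1,140.79.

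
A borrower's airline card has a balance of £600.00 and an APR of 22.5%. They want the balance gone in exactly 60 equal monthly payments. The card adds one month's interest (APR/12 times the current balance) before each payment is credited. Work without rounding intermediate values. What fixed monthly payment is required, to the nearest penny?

Monthly rate r = 22.5%/12 = 1.875% = 0.01875.
Level-payment amortization: P = B₀·r / (1 − (1+r)^(−n)) = 600.00·0.01875 / (1 − 1.01875^(−60)).
Denominator 1 − (1+r)^(−60) = 0.671947996.
P = 11.25 / 0.671947996 ≈ 16.74.

£16.74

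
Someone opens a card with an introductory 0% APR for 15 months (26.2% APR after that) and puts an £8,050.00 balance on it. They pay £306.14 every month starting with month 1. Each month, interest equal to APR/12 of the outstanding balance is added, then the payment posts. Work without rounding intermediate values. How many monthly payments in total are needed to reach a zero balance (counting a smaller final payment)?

Promo months 1–15 at r₀ = 0%/12 = 0; months 16+ at r₁ = 26.2%/12 = 0.0218333.
After month 15 (no interest yet): B = £8,050.00 − 15·£306.14 = £3,457.90.
Then at r₁ with £306.14/mo: n₂ = −ln(1 − r₁·B/P)/ln(1+r₁) ≈ 13.11 → 14 more payments.

29 months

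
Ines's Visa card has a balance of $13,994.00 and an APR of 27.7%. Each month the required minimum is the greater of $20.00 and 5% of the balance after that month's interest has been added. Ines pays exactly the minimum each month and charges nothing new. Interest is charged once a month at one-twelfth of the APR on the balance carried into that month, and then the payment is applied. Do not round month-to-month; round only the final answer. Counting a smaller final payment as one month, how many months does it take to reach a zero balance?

Monthly rate r = 27.7%/12 = 2.30833% = 0.0230833.
While 5% of the post-interest balance exceeds $20.00, each month B ← (B·(1+r))·(1 − 0.05), i.e. B shrinks by the factor (1+r)·0.95 = 0.97193.
This holds for months 1–126. Entering month 127 the balance is $387.17; 5% of the post-interest balance is now below $20.00, so the flat $20.00 minimum applies from here.
From month 127 a fixed $20.00 at rate r clears $387.17 in 26 more payments. Total: 126 + 26 = 152 months.

152 months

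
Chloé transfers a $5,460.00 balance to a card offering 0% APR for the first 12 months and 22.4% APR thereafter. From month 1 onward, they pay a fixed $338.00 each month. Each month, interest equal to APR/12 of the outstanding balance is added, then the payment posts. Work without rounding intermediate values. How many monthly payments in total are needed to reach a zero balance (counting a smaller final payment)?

17 payments

Promo months 1–12 at r₀ = 0%/12 = 0; months 13+ at r₁ = 22.4%/12 = 0.0186667.
After month 12 (no interest yet): B = $5,460.00 − 12·$338.00 = $1,404.00.
Then at r₁ with $338.00/mo: n₂ = −ln(1 − r₁·B/P)/ln(1+r₁) ≈ 4.36 → 5 more payments.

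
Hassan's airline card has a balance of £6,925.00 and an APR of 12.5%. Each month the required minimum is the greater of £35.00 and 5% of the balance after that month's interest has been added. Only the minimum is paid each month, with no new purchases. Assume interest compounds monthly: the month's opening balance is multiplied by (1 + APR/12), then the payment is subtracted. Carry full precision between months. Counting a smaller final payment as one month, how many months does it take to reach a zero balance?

79 months

Monthly rate r = 12.5%/12 = 1.04167% = 0.0104167.
While 5% of the post-interest balance exceeds £35.00, each month B ← (B·(1+r))·(1 − 0.05), i.e. B shrinks by the factor (1+r)·0.95 = 0.9599.
This holds for months 1–57. Entering month 58 the balance is £671.73; 5% of the post-interest balance is now below £35.00, so the flat £35.00 minimum applies from here.
From month 58 a fixed £35.00 at rate r clears £671.73 in 22 more payments. Total: 57 + 22 = 79 months.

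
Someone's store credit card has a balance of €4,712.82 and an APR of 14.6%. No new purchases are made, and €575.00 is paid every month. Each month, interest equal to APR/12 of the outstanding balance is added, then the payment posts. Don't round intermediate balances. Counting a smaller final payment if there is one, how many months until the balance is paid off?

Monthly rate r = 14.6%/12 = 1.21667% = 0.0121667.
Recurrence: B ← B·(1+r) − €575.00.
Month 1: interest €57.34; balance after payment €4,195.16.
Month 2: interest €51.04; balance after payment €3,671.20.
Closed form: n = −ln(1 − rB₀/P)/ln(1+r) = −ln(0.90028)/ln(1.01217) ≈ 8.687, so the balance reaches zero during payment 9.

9 payments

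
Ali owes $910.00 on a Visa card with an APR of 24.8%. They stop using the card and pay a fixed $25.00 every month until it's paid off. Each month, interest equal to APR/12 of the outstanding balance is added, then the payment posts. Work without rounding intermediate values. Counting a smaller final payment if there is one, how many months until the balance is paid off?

Monthly rate r = 24.8%/12 = 2.06667% = 0.0206667.
Recurrence: B ← B·(1+r) − $25.00.
Month 1: interest $18.81; balance after payment $903.81.
Month 2: interest $18.68; balance after payment $897.49.
Closed form: n = −ln(1 − rB₀/P)/ln(1+r) = −ln(0.24773)/ln(1.02067) ≈ 68.215, so the balance reaches zero during payment 69.

69 months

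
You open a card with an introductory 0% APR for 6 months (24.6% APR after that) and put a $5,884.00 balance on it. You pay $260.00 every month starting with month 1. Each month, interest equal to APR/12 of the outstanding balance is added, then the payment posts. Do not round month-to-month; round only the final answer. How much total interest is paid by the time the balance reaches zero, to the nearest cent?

$1,018.52

Promo months 1–6 at r₀ = 0%/12 = 0; months 7+ at r₁ = 24.6%/12 = 0.0205.
After month 6 (no interest yet): B = $5,884.00 − 6·$260.00 = $4,324.00.
Then at r₁ with $260.00/mo: n₂ = −ln(1 − r₁·B/P)/ln(1+r₁) ≈ 20.55 → 21 more payments.
Total paid = 26·$260.00 + $142.52 = $6,902.52; interest = $6,902.52 − $5,884.00 = $1,018.52.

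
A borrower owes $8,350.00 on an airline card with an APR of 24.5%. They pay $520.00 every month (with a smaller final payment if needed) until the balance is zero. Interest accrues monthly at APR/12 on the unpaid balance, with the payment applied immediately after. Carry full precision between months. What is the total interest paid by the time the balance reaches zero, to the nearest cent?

$1,872.24

Monthly rate r = 24.5%/12 = 2.04167% = 0.0204167.
Payoff takes n = ⌈−ln(1 − rB₀/P)/ln(1+r)⌉ = ⌈19.656⌉ = 20 payments; the last is $342.24.
Total paid = 19·$520.00 + $342.24 = $10,222.24.
Total interest = total paid − principal = $10,222.24 − $8,350.00 = $1,872.24.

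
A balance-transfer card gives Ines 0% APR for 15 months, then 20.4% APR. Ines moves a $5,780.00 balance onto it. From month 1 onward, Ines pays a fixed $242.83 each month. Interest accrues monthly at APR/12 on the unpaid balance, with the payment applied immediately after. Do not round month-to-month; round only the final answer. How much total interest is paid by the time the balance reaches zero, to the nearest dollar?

$198

Promo months 1–15 at r₀ = 0%/12 = 0; months 16+ at r₁ = 20.4%/12 = 0.017.
After month 15 (no interest yet): B = $5,780.00 − 15·$242.83 = $2,137.55.
Then at r₁ with $242.83/mo: n₂ = −ln(1 − r₁·B/P)/ln(1+r₁) ≈ 9.62 → 10 more payments.
Total paid = 24·$242.83 + $150.12 = $5,978.04; interest = $5,978.04 − $5,780.00 = $198.04.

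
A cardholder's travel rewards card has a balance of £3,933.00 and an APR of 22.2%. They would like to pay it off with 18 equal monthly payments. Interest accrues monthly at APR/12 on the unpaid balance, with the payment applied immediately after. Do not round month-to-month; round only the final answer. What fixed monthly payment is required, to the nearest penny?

£258.89

Monthly rate r = 22.2%/12 = 1.85% = 0.0185.
Level-payment amortization: P = B₀·r / (1 − (1+r)^(−n)) = 3933.00·0.0185 / (1 − 1.0185^(−18)).
Denominator 1 − (1+r)^(−18) = 0.281045511.
P = 72.7605 / 0.281045511 ≈ 258.89.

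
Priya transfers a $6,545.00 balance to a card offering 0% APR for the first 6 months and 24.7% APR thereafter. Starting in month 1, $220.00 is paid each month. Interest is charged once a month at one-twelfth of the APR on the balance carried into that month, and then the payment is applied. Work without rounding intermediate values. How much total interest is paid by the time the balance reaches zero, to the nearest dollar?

Promo months 1–6 at r₀ = 0%/12 = 0; months 7+ at r₁ = 24.7%/12 = 0.0205833.
After month 6 (no interest yet): B = $6,545.00 − 6·$220.00 = $5,225.00.
Then at r₁ with $220.00/mo: n₂ = −ln(1 − r₁·B/P)/ln(1+r₁) ≈ 32.94 → 33 more payments.
Total paid = 38·$220.00 + $206.59 = $8,566.59; interest = $8,566.59 − $6,545.00 = $2,021.59.

$2,022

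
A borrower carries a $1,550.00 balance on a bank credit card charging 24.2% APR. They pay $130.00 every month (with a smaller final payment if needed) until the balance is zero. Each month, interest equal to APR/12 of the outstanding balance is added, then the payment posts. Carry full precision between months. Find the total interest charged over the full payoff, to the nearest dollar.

Monthly rate r = 24.2%/12 = 2.01667% = 0.0201667.
Payoff takes n = ⌈−ln(1 − rB₀/P)/ln(1+r)⌉ = ⌈13.775⌉ = 14 payments; the last is $100.95.
Total paid = 13·$130.00 + $100.95 = $1,790.95.
Total interest = total paid − principal = $1,790.95 − $1,550.00 = $240.95.

$241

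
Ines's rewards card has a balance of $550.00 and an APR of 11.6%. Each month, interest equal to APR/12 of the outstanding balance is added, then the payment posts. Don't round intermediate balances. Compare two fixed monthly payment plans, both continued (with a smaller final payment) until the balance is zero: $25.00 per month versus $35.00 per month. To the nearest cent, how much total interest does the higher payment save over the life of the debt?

Monthly rate r = 11.6%/12 = 0.966667% = 0.00966667.
At $25.00/mo: n = ⌈−ln(1 − rB₀/P)/ln(1+r)⌉ = 25 payments (last $21.37); total interest = total paid − $550.00 = $71.37.
At $35.00/mo: 18 payments (last $4.45); total interest $49.45.
Interest saved = $71.37 − $49.45 = $21.92.

$21.92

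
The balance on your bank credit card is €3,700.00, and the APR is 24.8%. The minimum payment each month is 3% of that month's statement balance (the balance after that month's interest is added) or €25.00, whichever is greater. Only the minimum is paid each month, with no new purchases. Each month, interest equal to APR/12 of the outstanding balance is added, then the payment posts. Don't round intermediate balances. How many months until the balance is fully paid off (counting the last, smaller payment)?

Monthly rate r = 24.8%/12 = 2.06667% = 0.0206667.
While 3% of the post-interest balance exceeds €25.00, each month B ← (B·(1+r))·(1 − 0.03), i.e. B shrinks by the factor (1+r)·0.97 = 0.99005.
This holds for months 1–152. Entering month 153 the balance is €808.84; 3% of the post-interest balance is now below €25.00, so the flat €25.00 minimum applies from here.
From month 153 a fixed €25.00 at rate r clears €808.84 in 54 more payments. Total: 152 + 54 = 206 months.

206 months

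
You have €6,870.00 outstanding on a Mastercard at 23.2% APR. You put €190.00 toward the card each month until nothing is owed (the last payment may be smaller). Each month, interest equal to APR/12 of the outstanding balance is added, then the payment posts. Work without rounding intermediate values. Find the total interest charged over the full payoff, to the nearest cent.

€5,045.25

Monthly rate r = 23.2%/12 = 1.93333% = 0.0193333.
Payoff takes n = ⌈−ln(1 − rB₀/P)/ln(1+r)⌉ = ⌈62.710⌉ = 63 payments; the last is €135.25.
Total paid = 62·€190.00 + €135.25 = €11,915.25.
Total interest = total paid − principal = €11,915.25 − €6,870.00 = €5,045.25.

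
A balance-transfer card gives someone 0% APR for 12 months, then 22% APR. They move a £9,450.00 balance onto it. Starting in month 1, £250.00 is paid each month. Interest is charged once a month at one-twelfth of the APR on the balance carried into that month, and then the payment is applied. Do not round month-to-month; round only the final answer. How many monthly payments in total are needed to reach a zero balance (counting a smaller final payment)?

48 months

Promo months 1–12 at r₀ = 0%/12 = 0; months 13+ at r₁ = 22%/12 = 0.0183333.
After month 12 (no interest yet): B = £9,450.00 − 12·£250.00 = £6,450.00.
Then at r₁ with £250.00/mo: n₂ = −ln(1 − r₁·B/P)/ln(1+r₁) ≈ 35.26 → 36 more payments.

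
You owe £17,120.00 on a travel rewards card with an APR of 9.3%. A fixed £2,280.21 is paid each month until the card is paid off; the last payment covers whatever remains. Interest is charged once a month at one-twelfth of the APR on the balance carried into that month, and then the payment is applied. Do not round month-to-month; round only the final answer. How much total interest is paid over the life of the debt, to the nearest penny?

£588.13

Monthly rate r = 9.3%/12 = 0.775% = 0.00775.
Payoff takes n = ⌈−ln(1 − rB₀/P)/ln(1+r)⌉ = ⌈7.765⌉ = 8 payments; the last is £1,746.66.
Total paid = 7·£2,280.21 + £1,746.66 = £17,708.13.
Total interest = total paid − principal = £17,708.13 − £17,120.00 = £588.13.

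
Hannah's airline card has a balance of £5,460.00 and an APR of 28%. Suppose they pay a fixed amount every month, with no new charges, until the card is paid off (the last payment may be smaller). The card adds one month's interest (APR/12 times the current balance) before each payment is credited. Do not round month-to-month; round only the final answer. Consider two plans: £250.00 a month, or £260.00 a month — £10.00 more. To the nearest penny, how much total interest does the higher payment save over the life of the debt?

Monthly rate r = 28%/12 = 2.33333% = 0.0233333.
At £250.00/mo: n = ⌈−ln(1 − rB₀/P)/ln(1+r)⌉ = 31 payments (last £223.29); total interest = total paid − £5,460.00 = £2,263.29.
At £260.00/mo: 30 payments (last £50.65); total interest £2,130.65.
Interest saved = £2,263.29 − £2,130.65 = £132.64.

£132.64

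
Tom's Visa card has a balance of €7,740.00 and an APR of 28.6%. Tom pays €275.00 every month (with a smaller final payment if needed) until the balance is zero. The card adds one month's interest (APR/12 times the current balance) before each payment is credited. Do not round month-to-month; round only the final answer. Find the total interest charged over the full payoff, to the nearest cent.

€5,232.91

Monthly rate r = 28.6%/12 = 2.38333% = 0.0238333.
Payoff takes n = ⌈−ln(1 − rB₀/P)/ln(1+r)⌉ = ⌈47.173⌉ = 48 payments; the last is €47.91.
Total paid = 47·€275.00 + €47.91 = €12,972.91.
Total interest = total paid − principal = €12,972.91 − €7,740.00 = €5,232.91.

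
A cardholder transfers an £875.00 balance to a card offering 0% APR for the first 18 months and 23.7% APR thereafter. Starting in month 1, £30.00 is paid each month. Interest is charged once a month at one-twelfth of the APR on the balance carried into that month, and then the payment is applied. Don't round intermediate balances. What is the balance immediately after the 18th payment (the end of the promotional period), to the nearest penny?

£335.00

Promo months 1–18 at r₀ = 0%/12 = 0; months 19+ at r₁ = 23.7%/12 = 0.01975.
After month 18 (no interest yet): B = £875.00 − 18·£30.00 = £335.00.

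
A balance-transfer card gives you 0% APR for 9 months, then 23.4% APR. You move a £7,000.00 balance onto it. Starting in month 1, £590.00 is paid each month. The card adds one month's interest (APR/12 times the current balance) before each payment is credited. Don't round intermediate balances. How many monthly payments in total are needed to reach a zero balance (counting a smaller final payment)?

Promo months 1–9 at r₀ = 0%/12 = 0; months 10+ at r₁ = 23.4%/12 = 0.0195.
After month 9 (no interest yet): B = £7,000.00 − 9·£590.00 = £1,690.00.
Then at r₁ with £590.00/mo: n₂ = −ln(1 − r₁·B/P)/ln(1+r₁) ≈ 2.98 → 3 more payments.

12 payments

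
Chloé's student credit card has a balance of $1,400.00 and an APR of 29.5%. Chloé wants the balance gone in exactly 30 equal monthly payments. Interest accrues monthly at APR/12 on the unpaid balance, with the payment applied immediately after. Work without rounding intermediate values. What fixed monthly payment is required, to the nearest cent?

Monthly rate r = 29.5%/12 = 2.45833% = 0.0245833.
Level-payment amortization: P = B₀·r / (1 − (1+r)^(−n)) = 1400.00·0.0245833 / (1 − 1.02458^(−30)).
Denominator 1 − (1+r)^(−30) = 0.517406588.
P = 34.4167 / 0.517406588 ≈ 66.52.

$66.52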